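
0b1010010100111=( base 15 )1877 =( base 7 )21262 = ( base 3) 21020211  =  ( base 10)5287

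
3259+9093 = 12352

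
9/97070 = 9/97070 = 0.00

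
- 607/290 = -3  +  263/290 = -2.09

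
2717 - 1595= 1122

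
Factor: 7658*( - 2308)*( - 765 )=13521117960 = 2^3* 3^2*5^1*7^1*  17^1 * 547^1*577^1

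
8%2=0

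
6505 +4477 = 10982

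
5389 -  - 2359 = 7748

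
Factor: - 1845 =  - 3^2*5^1 *41^1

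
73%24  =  1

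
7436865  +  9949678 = 17386543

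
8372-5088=3284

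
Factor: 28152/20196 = 2^1*3^(-1)*11^( -1)*23^1 = 46/33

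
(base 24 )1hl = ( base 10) 1005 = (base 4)33231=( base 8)1755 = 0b1111101101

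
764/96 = 191/24 =7.96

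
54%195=54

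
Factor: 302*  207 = 62514= 2^1*3^2*23^1*151^1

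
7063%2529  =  2005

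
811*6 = 4866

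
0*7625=0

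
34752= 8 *4344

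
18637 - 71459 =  - 52822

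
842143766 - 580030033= 262113733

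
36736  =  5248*7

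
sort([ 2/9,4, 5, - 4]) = [ - 4,2/9, 4, 5]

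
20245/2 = 10122 + 1/2  =  10122.50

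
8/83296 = 1/10412 = 0.00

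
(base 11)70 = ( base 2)1001101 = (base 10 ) 77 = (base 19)41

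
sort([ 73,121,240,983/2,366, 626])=[ 73, 121,  240, 366,983/2, 626] 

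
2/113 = 2/113 = 0.02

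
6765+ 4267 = 11032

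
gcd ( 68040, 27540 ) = 1620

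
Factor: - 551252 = -2^2 * 13^1*10601^1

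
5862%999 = 867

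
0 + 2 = 2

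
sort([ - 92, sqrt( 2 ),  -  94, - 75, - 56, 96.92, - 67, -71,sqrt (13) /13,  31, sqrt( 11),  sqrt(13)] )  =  [ -94,-92, - 75, - 71, -67,-56,  sqrt(13) /13, sqrt(2 ),sqrt(11 ),sqrt( 13 ), 31,96.92]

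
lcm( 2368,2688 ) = 99456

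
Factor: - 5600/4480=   -  5/4 = -2^( - 2) * 5^1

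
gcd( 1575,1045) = 5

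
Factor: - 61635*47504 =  - 2927909040  =  -2^4*3^1*5^1*7^1 * 587^1*2969^1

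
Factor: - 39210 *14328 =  - 2^4*3^3*5^1*199^1*1307^1 = - 561800880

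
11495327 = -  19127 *( - 601 )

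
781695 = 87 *8985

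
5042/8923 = 5042/8923 = 0.57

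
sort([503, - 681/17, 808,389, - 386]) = [  -  386, - 681/17 , 389, 503,808]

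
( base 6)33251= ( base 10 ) 4639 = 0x121f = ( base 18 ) e5d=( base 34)40F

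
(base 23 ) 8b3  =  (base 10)4488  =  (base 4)1012020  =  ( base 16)1188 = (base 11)3410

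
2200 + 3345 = 5545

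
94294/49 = 1924 + 18/49= 1924.37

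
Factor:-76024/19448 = -11^( - 1)*43^1 = - 43/11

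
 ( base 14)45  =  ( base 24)2d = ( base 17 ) 3A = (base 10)61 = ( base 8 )75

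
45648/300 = 152 + 4/25 = 152.16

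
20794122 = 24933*834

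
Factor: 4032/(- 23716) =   -  144/847 = - 2^4 * 3^2 * 7^( - 1)* 11^( - 2)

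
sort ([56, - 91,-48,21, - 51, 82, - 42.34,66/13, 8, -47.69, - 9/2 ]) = [ - 91, - 51 , - 48, - 47.69, - 42.34, - 9/2,66/13, 8, 21,  56, 82 ]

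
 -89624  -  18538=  - 108162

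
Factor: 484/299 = 2^2*11^2*13^ (-1 )*23^( - 1)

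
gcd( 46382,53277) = 7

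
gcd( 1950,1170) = 390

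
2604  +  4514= 7118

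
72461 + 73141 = 145602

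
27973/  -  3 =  - 27973/3 =- 9324.33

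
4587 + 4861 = 9448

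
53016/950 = 26508/475  =  55.81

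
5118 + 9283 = 14401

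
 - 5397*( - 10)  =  53970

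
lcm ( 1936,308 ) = 13552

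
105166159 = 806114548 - 700948389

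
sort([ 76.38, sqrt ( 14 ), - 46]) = [- 46, sqrt ( 14),76.38 ] 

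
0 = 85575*0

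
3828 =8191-4363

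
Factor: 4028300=2^2*5^2 * 40283^1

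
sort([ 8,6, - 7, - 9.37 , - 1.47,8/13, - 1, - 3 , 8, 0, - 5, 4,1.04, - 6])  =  [- 9.37,-7, - 6, - 5, - 3,-1.47 , - 1,0 , 8/13, 1.04, 4,6,8,8]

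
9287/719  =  9287/719 = 12.92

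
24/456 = 1/19 = 0.05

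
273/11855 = 273/11855 = 0.02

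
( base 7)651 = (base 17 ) 127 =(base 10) 330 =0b101001010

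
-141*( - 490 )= 69090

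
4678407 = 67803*69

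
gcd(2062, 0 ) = 2062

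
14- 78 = -64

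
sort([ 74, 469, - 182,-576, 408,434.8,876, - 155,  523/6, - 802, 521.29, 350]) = [ - 802, - 576, - 182, - 155,74, 523/6,350,  408,434.8,  469,521.29, 876]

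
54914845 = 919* 59755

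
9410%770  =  170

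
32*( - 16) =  - 512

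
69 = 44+25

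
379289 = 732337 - 353048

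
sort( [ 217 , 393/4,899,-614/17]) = [ - 614/17,393/4, 217, 899]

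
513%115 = 53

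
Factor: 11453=13^1*881^1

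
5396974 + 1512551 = 6909525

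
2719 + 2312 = 5031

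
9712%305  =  257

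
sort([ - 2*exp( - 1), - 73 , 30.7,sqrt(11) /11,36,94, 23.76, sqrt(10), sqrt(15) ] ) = [- 73, - 2 * exp( - 1), sqrt( 11 )/11,sqrt(10), sqrt(15), 23.76,30.7 , 36, 94]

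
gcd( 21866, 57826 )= 58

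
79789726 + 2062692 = 81852418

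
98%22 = 10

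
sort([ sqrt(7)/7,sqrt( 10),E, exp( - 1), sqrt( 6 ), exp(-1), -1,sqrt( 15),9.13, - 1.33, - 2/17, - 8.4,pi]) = [ - 8.4,-1.33, - 1, - 2/17 , exp ( - 1 ), exp( - 1), sqrt( 7)/7,sqrt( 6), E,pi,sqrt( 10),sqrt( 15 ),9.13]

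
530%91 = 75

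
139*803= 111617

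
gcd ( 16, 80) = 16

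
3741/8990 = 129/310= 0.42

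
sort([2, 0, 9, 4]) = [0, 2,4,9]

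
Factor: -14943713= - 14943713^1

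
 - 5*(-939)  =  4695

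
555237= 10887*51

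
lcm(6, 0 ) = 0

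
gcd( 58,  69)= 1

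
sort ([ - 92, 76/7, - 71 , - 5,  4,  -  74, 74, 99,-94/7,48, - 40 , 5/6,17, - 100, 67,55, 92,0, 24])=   [-100 ,  -  92, - 74,  -  71, - 40, - 94/7,  -  5, 0,5/6,  4, 76/7, 17 , 24, 48,55,67, 74,92, 99]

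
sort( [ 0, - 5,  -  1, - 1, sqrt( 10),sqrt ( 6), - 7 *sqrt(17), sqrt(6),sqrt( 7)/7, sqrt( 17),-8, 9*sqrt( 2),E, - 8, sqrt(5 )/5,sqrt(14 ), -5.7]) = [ - 7*sqrt( 17 ), - 8, - 8, - 5.7, - 5, - 1, - 1, 0, sqrt( 7 )/7,sqrt( 5)/5,sqrt(6),sqrt( 6), E,  sqrt( 10), sqrt(14),sqrt( 17),9*sqrt(2)]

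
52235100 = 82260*635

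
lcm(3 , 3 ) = 3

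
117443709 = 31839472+85604237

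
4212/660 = 6 + 21/55  =  6.38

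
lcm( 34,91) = 3094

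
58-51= 7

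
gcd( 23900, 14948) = 4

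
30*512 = 15360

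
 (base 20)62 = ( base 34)3k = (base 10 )122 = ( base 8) 172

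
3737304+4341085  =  8078389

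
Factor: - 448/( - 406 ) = 2^5*29^ (  -  1) = 32/29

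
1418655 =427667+990988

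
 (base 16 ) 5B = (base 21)47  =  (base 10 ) 91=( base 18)51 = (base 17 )56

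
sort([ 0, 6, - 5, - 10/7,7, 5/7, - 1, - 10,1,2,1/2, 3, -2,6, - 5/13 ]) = [ - 10, - 5, - 2, - 10/7, - 1 , - 5/13, 0,1/2, 5/7,1,2, 3, 6,6,7 ]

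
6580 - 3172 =3408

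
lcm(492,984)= 984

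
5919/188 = 31  +  91/188 = 31.48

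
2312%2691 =2312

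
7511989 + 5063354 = 12575343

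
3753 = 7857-4104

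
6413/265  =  24 + 1/5  =  24.20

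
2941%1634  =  1307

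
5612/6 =935 + 1/3 = 935.33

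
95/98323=95/98323 = 0.00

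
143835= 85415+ 58420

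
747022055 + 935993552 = 1683015607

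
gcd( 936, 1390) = 2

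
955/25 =191/5= 38.20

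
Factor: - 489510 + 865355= 5^1*75169^1 = 375845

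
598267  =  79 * 7573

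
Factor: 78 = 2^1*3^1*13^1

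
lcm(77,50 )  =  3850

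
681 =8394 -7713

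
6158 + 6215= 12373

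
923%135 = 113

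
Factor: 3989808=2^4 * 3^2*103^1 * 269^1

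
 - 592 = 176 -768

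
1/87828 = 1/87828 = 0.00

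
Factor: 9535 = 5^1*1907^1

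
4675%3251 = 1424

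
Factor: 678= 2^1*3^1*113^1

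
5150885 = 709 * 7265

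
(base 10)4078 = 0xFEE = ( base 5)112303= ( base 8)7756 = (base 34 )3hw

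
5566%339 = 142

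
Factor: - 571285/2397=-3^ ( - 1)*5^1 * 11^1 * 13^1 = - 715/3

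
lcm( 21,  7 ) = 21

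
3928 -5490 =- 1562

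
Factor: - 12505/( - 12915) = 61/63 = 3^(-2 )*7^( - 1)*61^1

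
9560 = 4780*2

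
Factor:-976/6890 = -488/3445 = - 2^3*5^( - 1 )*13^ ( - 1)  *53^(-1) * 61^1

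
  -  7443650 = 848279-8291929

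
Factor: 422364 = 2^2*3^1*61^1*577^1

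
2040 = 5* 408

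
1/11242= 1/11242= 0.00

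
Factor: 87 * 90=2^1*3^3 * 5^1*29^1= 7830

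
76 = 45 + 31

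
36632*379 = 13883528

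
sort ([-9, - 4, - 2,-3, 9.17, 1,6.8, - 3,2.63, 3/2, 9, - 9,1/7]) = [-9, - 9 ,-4,-3, - 3,-2, 1/7 , 1 , 3/2,2.63, 6.8, 9,9.17 ]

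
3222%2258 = 964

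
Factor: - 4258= - 2^1*2129^1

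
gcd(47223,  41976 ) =5247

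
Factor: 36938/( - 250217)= - 146/989 = - 2^1*23^ (  -  1)*43^( -1)*73^1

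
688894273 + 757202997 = 1446097270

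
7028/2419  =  2 + 2190/2419 = 2.91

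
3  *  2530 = 7590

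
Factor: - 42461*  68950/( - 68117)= 418240850/9731 = 2^1*5^2*37^( - 1)*197^1*263^( - 1 ) * 42461^1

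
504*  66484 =33507936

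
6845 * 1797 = 12300465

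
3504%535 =294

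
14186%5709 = 2768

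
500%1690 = 500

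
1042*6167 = 6426014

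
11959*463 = 5537017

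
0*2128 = 0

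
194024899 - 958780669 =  -764755770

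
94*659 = 61946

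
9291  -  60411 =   -  51120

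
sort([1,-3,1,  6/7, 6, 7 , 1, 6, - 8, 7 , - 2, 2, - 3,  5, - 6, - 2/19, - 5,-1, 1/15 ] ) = [ - 8, - 6, - 5,-3, - 3, - 2, - 1, - 2/19,1/15 , 6/7, 1, 1, 1, 2,5, 6 , 6, 7,7]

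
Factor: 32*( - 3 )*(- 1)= 96 = 2^5*3^1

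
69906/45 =23302/15 = 1553.47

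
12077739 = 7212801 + 4864938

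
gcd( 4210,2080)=10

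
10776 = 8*1347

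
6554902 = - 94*( -69733 ) 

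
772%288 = 196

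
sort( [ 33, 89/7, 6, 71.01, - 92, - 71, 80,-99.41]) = [ - 99.41,  -  92,-71,  6, 89/7, 33,71.01,80 ]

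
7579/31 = 244+15/31 = 244.48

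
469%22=7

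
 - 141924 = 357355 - 499279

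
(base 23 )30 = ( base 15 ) 49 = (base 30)29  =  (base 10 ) 69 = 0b1000101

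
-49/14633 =- 49/14633 = - 0.00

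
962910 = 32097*30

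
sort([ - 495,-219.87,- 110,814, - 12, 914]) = [  -  495, - 219.87,- 110,-12,814,914]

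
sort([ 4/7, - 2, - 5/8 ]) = [ - 2, - 5/8, 4/7 ] 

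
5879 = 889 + 4990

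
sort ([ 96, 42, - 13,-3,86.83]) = [ - 13, - 3,42, 86.83, 96]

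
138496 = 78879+59617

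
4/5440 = 1/1360=0.00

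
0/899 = 0 = 0.00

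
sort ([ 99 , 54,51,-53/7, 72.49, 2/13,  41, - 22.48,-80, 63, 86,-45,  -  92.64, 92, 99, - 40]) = [-92.64, - 80 , - 45, - 40,-22.48,-53/7, 2/13, 41,51, 54  ,  63 , 72.49,  86 , 92,99,99 ] 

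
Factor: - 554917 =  - 11^1 *61^1*827^1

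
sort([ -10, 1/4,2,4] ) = [ - 10,1/4,2,4 ]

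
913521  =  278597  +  634924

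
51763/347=51763/347 = 149.17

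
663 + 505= 1168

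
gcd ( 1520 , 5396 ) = 76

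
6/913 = 6/913  =  0.01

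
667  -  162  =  505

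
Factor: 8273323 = 29^1*285287^1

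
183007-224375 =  - 41368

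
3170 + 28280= 31450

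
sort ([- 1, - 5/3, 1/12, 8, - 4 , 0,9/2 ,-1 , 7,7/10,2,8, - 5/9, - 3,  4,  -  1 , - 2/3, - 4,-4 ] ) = [-4, - 4,-4, - 3, - 5/3, - 1,  -  1,-1, - 2/3, - 5/9,0, 1/12, 7/10,2, 4, 9/2,7, 8,8]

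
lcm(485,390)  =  37830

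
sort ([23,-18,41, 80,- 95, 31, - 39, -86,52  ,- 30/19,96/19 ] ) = [ - 95, - 86,  -  39 ,- 18,-30/19,96/19,  23, 31 , 41, 52,80 ]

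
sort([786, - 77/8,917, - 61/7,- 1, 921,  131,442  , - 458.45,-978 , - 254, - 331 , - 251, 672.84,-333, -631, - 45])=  [  -  978,-631,  -  458.45,  -  333, - 331, - 254,  -  251,-45, - 77/8,- 61/7 , - 1 , 131,442, 672.84,786,917,  921] 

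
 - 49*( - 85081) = 4168969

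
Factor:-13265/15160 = -7/8 = -2^( - 3)* 7^1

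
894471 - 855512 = 38959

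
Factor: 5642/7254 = 7/9 = 3^(-2)*7^1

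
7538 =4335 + 3203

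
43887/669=14629/223= 65.60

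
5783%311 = 185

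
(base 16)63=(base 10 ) 99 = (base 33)30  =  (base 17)5e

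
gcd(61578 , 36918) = 18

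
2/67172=1/33586 = 0.00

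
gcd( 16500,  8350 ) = 50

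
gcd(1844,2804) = 4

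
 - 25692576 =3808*( - 6747 )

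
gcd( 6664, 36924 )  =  68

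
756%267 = 222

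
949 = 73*13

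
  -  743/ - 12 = 61  +  11/12 = 61.92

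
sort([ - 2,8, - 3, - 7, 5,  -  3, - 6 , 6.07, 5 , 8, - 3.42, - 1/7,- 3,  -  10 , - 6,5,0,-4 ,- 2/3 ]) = [-10,-7, - 6,-6,  -  4, - 3.42,  -  3 ,-3, - 3, - 2, - 2/3, - 1/7, 0,5,5 , 5 , 6.07, 8, 8 ]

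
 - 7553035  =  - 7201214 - 351821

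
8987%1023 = 803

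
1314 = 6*219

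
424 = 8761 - 8337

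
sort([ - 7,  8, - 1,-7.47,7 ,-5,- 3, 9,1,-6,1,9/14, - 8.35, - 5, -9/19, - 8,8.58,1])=[ - 8.35,-8, - 7.47, - 7,-6,-5, - 5,-3, - 1, - 9/19,9/14,1,1,1,  7,8 , 8.58,9]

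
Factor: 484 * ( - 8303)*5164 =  - 20752318928= - 2^4*11^2* 19^2*23^1*  1291^1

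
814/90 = 407/45 = 9.04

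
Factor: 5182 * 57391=297400162  =  2^1*29^1*1979^1*2591^1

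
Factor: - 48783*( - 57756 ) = 2^2*3^2*7^1* 23^1 *101^1*4813^1 = 2817510948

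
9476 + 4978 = 14454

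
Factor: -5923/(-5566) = 2^( - 1)*11^(-2)*23^( - 1 )*5923^1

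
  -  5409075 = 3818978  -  9228053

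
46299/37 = 1251 + 12/37 = 1251.32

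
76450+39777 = 116227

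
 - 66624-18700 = - 85324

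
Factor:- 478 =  - 2^1*239^1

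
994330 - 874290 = 120040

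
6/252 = 1/42 = 0.02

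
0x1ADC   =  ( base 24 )BMC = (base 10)6876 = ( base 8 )15334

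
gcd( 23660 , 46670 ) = 130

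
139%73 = 66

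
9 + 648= 657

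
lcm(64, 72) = 576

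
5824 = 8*728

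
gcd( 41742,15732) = 18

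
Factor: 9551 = 9551^1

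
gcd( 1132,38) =2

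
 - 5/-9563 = 5/9563= 0.00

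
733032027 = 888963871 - 155931844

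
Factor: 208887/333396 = 203/324 = 2^(-2 )*3^( - 4) *7^1*29^1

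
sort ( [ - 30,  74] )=[ - 30 , 74]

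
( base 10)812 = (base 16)32C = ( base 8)1454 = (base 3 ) 1010002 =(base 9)1102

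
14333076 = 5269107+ 9063969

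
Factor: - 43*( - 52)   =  2^2 * 13^1*43^1 = 2236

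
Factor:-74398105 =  -5^1*14879621^1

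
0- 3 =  - 3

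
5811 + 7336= 13147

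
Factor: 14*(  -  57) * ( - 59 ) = 47082 = 2^1 * 3^1 *7^1 * 19^1 * 59^1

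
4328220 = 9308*465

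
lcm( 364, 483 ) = 25116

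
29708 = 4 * 7427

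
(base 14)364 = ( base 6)3044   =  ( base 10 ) 676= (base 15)301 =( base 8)1244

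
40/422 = 20/211 =0.09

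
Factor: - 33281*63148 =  - 2^2*23^1*1447^1* 15787^1 = -2101628588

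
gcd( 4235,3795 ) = 55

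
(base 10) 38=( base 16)26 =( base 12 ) 32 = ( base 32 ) 16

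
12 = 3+9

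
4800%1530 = 210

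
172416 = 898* 192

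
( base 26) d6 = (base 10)344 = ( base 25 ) dj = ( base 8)530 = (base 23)EM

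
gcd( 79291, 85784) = 1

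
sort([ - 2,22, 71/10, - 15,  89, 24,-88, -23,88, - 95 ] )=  [-95, - 88, - 23, -15 , - 2, 71/10,22  ,  24,88,89]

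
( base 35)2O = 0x5E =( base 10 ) 94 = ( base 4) 1132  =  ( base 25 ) 3J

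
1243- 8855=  - 7612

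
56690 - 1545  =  55145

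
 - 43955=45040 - 88995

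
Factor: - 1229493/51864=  - 409831/17288=- 2^( - 3 )*2161^(-1 )*409831^1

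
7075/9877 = 7075/9877 = 0.72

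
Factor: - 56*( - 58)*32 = 2^9 * 7^1*29^1 = 103936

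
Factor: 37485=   3^2*5^1*7^2*17^1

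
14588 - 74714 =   -  60126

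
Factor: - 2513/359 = -7^1  =  -7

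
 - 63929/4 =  - 63929/4 = - 15982.25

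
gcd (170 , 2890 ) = 170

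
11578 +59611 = 71189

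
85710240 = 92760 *924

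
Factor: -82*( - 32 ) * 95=2^6*  5^1 *19^1*41^1 = 249280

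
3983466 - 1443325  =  2540141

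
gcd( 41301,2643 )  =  3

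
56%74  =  56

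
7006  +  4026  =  11032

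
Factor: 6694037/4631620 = 2^( - 2)*5^( - 1 )*7^1 * 67^1* 2039^1*33083^ (  -  1 ) = 956291/661660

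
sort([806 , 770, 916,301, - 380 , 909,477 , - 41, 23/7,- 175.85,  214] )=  [ - 380, - 175.85,-41,  23/7, 214, 301, 477, 770,806,909,916]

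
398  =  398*1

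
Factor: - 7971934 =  - 2^1 * 463^1  *8609^1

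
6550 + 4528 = 11078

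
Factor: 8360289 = 3^2*7^1*131^1*1013^1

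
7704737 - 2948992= 4755745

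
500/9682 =250/4841 =0.05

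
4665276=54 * 86394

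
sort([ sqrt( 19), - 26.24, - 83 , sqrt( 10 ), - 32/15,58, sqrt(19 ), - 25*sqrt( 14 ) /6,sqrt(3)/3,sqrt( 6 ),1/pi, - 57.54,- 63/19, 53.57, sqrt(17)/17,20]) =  [ - 83, - 57.54,  -  26.24, - 25*sqrt( 14)/6,-63/19, - 32/15,sqrt( 17)/17 , 1/pi,sqrt( 3)/3,sqrt(6 ), sqrt( 10),sqrt( 19 ), sqrt ( 19 ),20,  53.57, 58 ]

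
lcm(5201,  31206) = 31206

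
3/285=1/95  =  0.01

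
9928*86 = 853808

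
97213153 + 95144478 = 192357631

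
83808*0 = 0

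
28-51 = -23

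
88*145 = 12760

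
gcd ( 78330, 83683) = 1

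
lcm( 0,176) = 0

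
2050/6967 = 2050/6967 = 0.29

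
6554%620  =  354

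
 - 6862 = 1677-8539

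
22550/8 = 11275/4 = 2818.75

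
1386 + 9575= 10961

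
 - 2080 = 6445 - 8525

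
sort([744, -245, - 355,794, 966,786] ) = [ - 355, -245, 744, 786,794,966]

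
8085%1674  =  1389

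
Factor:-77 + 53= - 2^3* 3^1 = - 24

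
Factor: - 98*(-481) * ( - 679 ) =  - 32006702 =- 2^1*7^3*13^1*37^1 * 97^1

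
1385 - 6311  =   -4926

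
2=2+0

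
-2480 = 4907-7387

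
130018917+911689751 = 1041708668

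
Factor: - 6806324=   -2^2*7^1*17^1* 79^1* 181^1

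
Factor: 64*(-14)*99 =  -88704 = -2^7*3^2*7^1*11^1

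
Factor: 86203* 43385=5^1*13^1*19^1 * 349^1 * 8677^1 = 3739917155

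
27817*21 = 584157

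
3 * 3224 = 9672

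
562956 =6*93826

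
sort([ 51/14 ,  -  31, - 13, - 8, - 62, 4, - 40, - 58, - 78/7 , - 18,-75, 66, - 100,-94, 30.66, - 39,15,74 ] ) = [ - 100, - 94, - 75,-62, - 58 , - 40, - 39, - 31,  -  18, -13, - 78/7, - 8 , 51/14 , 4,15, 30.66, 66, 74 ] 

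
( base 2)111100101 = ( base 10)485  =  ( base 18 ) 18h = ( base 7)1262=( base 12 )345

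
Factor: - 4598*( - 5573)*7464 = 2^4*3^1 *11^2*19^1*311^1*5573^1 = 191262417456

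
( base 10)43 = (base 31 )1C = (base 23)1K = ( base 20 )23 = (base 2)101011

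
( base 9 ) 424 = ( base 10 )346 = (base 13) 208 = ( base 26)D8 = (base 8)532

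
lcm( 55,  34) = 1870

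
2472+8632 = 11104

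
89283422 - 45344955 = 43938467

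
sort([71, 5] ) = [5,71] 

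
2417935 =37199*65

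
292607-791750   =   - 499143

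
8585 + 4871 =13456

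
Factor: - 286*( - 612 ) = 175032 = 2^3*3^2*11^1* 13^1 * 17^1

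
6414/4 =3207/2=1603.50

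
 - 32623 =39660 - 72283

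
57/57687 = 19/19229 = 0.00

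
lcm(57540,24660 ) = 172620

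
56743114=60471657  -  3728543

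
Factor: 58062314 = 2^1 * 41^1*79^1*8963^1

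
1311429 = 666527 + 644902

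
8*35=280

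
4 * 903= 3612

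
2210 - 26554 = -24344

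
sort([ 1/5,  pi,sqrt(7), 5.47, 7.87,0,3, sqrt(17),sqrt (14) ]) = [0, 1/5,sqrt (7),3, pi,sqrt (14),sqrt(17),5.47,7.87 ] 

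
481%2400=481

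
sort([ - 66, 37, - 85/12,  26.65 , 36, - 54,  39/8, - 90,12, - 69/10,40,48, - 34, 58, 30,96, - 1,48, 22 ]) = [ - 90,  -  66, - 54, - 34, - 85/12 , - 69/10,-1,39/8,  12, 22, 26.65, 30, 36, 37 , 40,48,  48,58, 96]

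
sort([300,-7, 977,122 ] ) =[ - 7, 122,300,  977 ]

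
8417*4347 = 36588699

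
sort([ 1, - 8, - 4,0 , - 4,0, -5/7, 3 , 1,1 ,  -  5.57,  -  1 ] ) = [ - 8, - 5.57 ,- 4, - 4,- 1, - 5/7, 0,0, 1,1,1,3] 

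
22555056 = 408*55282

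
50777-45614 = 5163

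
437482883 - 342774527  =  94708356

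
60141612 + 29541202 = 89682814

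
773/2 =773/2= 386.50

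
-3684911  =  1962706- 5647617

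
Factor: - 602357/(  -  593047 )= 647/637  =  7^(- 2 )*13^( - 1 )*647^1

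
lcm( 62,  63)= 3906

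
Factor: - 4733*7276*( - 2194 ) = 75555453752=2^3*17^1*107^1*1097^1*4733^1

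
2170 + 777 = 2947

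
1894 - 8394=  - 6500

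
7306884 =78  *93678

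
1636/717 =1636/717 =2.28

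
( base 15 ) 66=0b1100000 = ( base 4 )1200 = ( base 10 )96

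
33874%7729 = 2958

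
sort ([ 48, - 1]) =[ - 1,48 ] 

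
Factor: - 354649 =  - 59^1*6011^1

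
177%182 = 177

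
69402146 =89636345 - 20234199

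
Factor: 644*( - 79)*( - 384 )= 2^9*3^1 * 7^1*23^1*79^1 = 19536384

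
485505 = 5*97101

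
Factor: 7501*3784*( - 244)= -6925643296 =- 2^5*11^1 * 13^1*43^1*61^1*577^1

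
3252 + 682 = 3934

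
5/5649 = 5/5649 = 0.00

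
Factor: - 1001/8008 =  - 1/8=- 2^( - 3 ) 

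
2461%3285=2461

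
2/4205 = 2/4205= 0.00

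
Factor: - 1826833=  - 181^1*10093^1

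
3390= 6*565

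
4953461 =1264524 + 3688937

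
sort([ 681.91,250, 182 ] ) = [182,250,681.91] 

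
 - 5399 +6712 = 1313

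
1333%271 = 249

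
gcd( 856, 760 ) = 8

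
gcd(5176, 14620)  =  4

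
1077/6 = 359/2 = 179.50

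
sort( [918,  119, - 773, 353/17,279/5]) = [- 773, 353/17,  279/5,119,918]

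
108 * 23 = 2484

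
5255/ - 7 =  - 5255/7 = - 750.71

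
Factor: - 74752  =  -2^10*73^1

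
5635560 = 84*67090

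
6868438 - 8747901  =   - 1879463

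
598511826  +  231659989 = 830171815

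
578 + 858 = 1436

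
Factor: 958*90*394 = 2^3 * 3^2*5^1*  197^1*479^1= 33970680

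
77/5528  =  77/5528 = 0.01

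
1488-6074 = -4586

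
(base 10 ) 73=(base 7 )133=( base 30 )2D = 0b1001001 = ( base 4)1021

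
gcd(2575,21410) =5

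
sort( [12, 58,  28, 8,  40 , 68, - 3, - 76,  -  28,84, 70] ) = [-76, - 28, - 3, 8,12, 28, 40,  58,68, 70, 84 ] 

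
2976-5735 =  - 2759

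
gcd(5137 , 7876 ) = 11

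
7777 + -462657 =- 454880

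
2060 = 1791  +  269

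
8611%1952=803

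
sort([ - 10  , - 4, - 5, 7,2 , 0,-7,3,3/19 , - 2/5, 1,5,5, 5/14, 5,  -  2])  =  [ - 10,-7, - 5, - 4, - 2, - 2/5, 0 , 3/19,  5/14,1, 2,3, 5, 5,5,  7 ] 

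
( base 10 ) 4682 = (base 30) 562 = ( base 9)6372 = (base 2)1001001001010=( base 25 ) 7c7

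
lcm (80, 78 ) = 3120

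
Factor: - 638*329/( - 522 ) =3619/9 = 3^( - 2 )*7^1* 11^1*47^1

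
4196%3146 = 1050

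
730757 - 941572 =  - 210815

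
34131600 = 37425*912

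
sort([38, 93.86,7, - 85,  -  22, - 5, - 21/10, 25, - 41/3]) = [ - 85, - 22,-41/3, - 5, - 21/10, 7, 25, 38, 93.86 ]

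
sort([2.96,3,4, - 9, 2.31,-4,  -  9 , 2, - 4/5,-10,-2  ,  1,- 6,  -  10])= [ - 10, - 10,- 9 ,-9 ,  -  6, - 4,-2 ,-4/5 , 1,2, 2.31 , 2.96,3,  4]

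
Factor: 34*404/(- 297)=  -  2^3*3^( - 3)*11^( - 1)*17^1*101^1 = - 13736/297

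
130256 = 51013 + 79243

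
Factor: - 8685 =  - 3^2*5^1 * 193^1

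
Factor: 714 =2^1*3^1*7^1*17^1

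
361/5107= 361/5107 = 0.07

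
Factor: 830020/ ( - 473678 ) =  - 415010/236839 = - 2^1*5^1*47^1*163^ ( - 1)*883^1 * 1453^( - 1 ) 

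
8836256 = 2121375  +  6714881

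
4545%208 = 177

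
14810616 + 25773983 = 40584599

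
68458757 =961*71237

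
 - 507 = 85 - 592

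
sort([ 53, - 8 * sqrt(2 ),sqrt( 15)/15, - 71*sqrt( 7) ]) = [ - 71 * sqrt( 7 ), - 8*sqrt( 2 ),sqrt( 15 ) /15,53]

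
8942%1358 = 794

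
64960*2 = 129920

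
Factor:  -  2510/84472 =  - 2^(  -  2)*5^1 * 251^1*10559^(-1) = -  1255/42236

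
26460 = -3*( - 8820) 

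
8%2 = 0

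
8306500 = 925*8980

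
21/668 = 21/668=   0.03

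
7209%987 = 300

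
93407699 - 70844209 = 22563490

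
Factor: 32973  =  3^1*29^1*379^1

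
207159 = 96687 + 110472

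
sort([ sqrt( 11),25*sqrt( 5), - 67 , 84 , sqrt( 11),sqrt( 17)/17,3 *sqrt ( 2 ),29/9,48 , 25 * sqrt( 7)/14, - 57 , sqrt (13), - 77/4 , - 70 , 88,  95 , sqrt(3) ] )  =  [ - 70, - 67, - 57,  -  77/4 , sqrt(17)/17, sqrt ( 3 ), 29/9 , sqrt( 11), sqrt( 11),sqrt( 13), 3 *sqrt(2),25*sqrt( 7)/14, 48,25*sqrt( 5 ) , 84,88, 95] 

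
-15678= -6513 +-9165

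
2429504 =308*7888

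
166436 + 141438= 307874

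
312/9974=156/4987= 0.03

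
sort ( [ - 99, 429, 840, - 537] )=[ - 537, - 99 , 429, 840]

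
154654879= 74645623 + 80009256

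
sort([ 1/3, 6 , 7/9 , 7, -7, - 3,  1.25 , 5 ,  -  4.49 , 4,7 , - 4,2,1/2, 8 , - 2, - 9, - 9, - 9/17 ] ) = [ - 9, - 9, - 7 , - 4.49 , - 4, - 3, - 2, - 9/17,1/3, 1/2,7/9 , 1.25,2,4, 5,  6, 7, 7,8] 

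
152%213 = 152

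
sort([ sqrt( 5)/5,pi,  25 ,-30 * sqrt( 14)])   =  [-30 * sqrt( 14),sqrt( 5)/5,  pi, 25]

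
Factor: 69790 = 2^1*5^1*7^1* 997^1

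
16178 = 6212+9966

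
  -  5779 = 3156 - 8935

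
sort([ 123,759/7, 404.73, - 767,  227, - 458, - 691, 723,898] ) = [ - 767, - 691, - 458, 759/7 , 123,227, 404.73,723,898 ] 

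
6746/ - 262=- 3373/131 = - 25.75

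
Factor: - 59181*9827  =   - 3^1 *31^1*317^1*19727^1  =  - 581571687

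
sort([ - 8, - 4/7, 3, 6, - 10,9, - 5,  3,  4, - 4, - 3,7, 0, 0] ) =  [-10, - 8, - 5, - 4, - 3,-4/7,0, 0,3,3, 4, 6,7, 9] 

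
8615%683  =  419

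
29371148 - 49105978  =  -19734830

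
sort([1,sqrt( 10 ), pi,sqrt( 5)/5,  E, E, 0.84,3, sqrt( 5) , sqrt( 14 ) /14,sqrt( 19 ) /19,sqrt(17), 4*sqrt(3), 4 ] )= [ sqrt( 19) /19,  sqrt( 14)/14,sqrt(5) /5, 0.84,1, sqrt (5 ),E,E, 3,pi, sqrt(10), 4,sqrt( 17),4*sqrt (3 )]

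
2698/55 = 2698/55 = 49.05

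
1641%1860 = 1641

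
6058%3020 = 18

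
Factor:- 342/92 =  - 2^(-1 )* 3^2*19^1*23^(-1) = - 171/46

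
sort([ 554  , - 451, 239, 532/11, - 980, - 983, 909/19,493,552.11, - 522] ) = [ - 983, - 980,-522, - 451,  909/19, 532/11,239, 493,552.11 , 554 ] 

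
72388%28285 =15818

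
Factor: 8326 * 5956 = 2^3*23^1 *181^1*1489^1 = 49589656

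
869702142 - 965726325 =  - 96024183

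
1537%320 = 257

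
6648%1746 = 1410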